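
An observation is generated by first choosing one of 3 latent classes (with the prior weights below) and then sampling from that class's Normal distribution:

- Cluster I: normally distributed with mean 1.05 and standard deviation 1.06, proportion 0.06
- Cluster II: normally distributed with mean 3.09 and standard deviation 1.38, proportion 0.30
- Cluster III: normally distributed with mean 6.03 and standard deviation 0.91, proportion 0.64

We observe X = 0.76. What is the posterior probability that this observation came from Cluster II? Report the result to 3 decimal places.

Posterior ∝ prior × likelihood, so P(k | x) ∝ π_k f_k(x); normalise over all components.
Normal densities:
  f_I = (1/(1.06·√(2π)))·exp(−(0.76−1.05)²/(2·1.06²)) = 0.376361·exp(-0.03742) = 0.362536
  f_II = (1/(1.38·√(2π)))·exp(−(0.76−3.09)²/(2·1.38²)) = 0.289089·exp(-1.42536) = 0.0695034
  f_III = (1/(0.91·√(2π)))·exp(−(0.76−6.03)²/(2·0.91²)) = 0.438398·exp(-16.76905) = 2.28646e-08
Prior × likelihood for each component:
  π_I·f_I = 0.06 × 0.362536 = 0.0217522
  π_II·f_II = 0.30 × 0.0695034 = 0.020851
  π_III·f_III = 0.64 × 2.28646e-08 = 1.46333e-08
Marginal: 0.0217522 + 0.020851 + 1.46333e-08 = 0.0426032
So the posterior for Cluster II is 0.020851 / 0.0426032 ≈ 0.489.

0.489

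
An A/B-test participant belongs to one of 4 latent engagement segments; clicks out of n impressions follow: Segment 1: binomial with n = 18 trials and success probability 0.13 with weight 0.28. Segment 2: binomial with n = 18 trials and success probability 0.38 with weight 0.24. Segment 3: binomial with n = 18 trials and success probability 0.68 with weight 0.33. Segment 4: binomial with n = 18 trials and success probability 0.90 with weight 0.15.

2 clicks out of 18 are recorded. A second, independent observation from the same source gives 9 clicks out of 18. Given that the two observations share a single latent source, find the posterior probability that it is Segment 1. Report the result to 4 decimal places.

0.0401

Apply Bayes' rule: the posterior for each component is proportional to its prior times its likelihood at x.
Since both observations come from the same component, the likelihood for component k is f_k(x₁)·f_k(x₂).
  p_1 = [C(18,2)·0.13^2·0.87^16 = 153·0.0169·0.107723 = 0.278539] × [0.000147224] = 4.10076e-05
  p_2 = [C(18,2)·0.38^2·0.62^16 = 153·0.1444·0.000476724 = 0.0105324] × [0.108741] = 0.0011453
  p_3 = [C(18,2)·0.68^2·0.32^16 = 153·0.4624·1.20893e-08 = 8.55281e-07] × [0.0531796] = 4.54835e-08
  p_4 = [C(18,2)·0.90^2·0.10^16 = 153·0.81·1e-16 = 1.2393e-14] × [1.88364e-05] = 2.33439e-19
Multiply by the mixture weights:
  π_1·p_1 = 0.28 × 4.10076e-05 = 1.14821e-05
  π_2·p_2 = 0.24 × 0.0011453 = 0.000274871
  π_3·p_3 = 0.33 × 4.54835e-08 = 1.50096e-08
  π_4·p_4 = 0.15 × 2.33439e-19 = 3.50159e-20
Evidence: 1.14821e-05 + 0.000274871 + 1.50096e-08 + 3.50159e-20 = 0.000286368
Responsibility of Segment 1: 1.14821e-05 / 0.000286368 ≈ 0.0401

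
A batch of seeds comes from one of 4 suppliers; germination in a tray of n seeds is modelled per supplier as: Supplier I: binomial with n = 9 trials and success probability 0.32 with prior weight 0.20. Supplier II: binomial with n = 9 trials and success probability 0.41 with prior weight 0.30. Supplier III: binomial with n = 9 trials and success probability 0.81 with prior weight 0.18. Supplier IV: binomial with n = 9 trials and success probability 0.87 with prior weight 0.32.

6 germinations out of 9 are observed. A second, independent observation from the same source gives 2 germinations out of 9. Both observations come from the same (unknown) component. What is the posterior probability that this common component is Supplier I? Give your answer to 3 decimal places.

0.275

P(component k | x) = w_k·f_k(x) / marginal(x), where marginal(x) = Σ_j w_j·f_j(x).
Since both observations come from the same component, the likelihood for component k is f_k(x₁)·f_k(x₂).
  L_I = [C(9,6)·0.32^6·0.68^3 = 84·0.00107374·0.314432 = 0.02836] × [0.247836] = 0.00702863
  L_II = [C(9,6)·0.41^6·0.59^3 = 84·0.0047501·0.205379 = 0.081948] × [0.150603] = 0.0123416
  L_III = [C(9,6)·0.81^6·0.19^3 = 84·0.28243·0.006859 = 0.162723] × [0.000211129] = 3.43556e-05
  L_IV = [C(9,6)·0.87^6·0.13^3 = 84·0.433626·0.002197 = 0.0800248] × [1.7098e-05] = 1.36826e-06
Unnormalised posteriors:
  w_I·L_I = 0.20 × 0.00702863 = 0.00140573
  w_II·L_II = 0.30 × 0.0123416 = 0.00370249
  w_III·L_III = 0.18 × 3.43556e-05 = 6.18401e-06
  w_IV·L_IV = 0.32 × 1.36826e-06 = 4.37844e-07
Marginal: 0.00140573 + 0.00370249 + 6.18401e-06 + 4.37844e-07 = 0.00511484
P(Supplier I | x₁,x₂) ≈ 0.275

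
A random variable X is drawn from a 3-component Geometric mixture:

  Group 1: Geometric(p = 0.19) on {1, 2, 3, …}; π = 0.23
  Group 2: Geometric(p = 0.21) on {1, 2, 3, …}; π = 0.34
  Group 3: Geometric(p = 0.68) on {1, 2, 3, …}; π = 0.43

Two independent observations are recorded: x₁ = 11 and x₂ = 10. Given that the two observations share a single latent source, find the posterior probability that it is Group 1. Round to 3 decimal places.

0.471

P(component k | x) = π_k·f_k(x) / marginal(x), where marginal(x) = Σ_j π_j·f_j(x).
Since both observations come from the same component, the likelihood for component k is f_k(x₁)·f_k(x₂).
  L_1 = [0.0230996] × [0.028518] = 0.000658753
  L_2 = [0.0198834] × [0.0251688] = 0.000500442
  L_3 = [7.65612e-06] × [2.39254e-05] = 1.83176e-10
Prior × likelihood for each component:
  π_1·L_1 = 0.23 × 0.000658753 = 0.000151513
  π_2·L_2 = 0.34 × 0.000500442 = 0.00017015
  π_3·L_3 = 0.43 × 1.83176e-10 = 7.87655e-11
Normaliser: 0.000151513 + 0.00017015 + 7.87655e-11 = 0.000321663
P(Group 1 | x) = 0.000151513 / 0.000321663 ≈ 0.471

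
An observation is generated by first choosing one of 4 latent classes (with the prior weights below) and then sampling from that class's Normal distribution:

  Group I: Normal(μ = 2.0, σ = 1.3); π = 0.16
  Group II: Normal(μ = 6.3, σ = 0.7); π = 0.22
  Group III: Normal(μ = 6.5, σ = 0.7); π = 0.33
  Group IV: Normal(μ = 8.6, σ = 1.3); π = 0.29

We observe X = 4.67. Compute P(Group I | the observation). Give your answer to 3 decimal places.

0.279

By Bayes' theorem, P(k | x) = P(Z=k) f_k(x) / Σ_j P(Z=j) f_j(x).
Evaluate each component's likelihood at the observed value:
  L_I = 0.0372373
  L_II = 0.037878
  L_III = 0.0186948
  L_IV = 0.00318024
Weight by the priors:
  P(Z=I)·L_I = 0.16 × 0.0372373 = 0.00595797
  P(Z=II)·L_II = 0.22 × 0.037878 = 0.00833315
  P(Z=III)·L_III = 0.33 × 0.0186948 = 0.00616929
  P(Z=IV)·L_IV = 0.29 × 0.00318024 = 0.000922268
Normaliser: 0.00595797 + 0.00833315 + 0.00616929 + 0.000922268 = 0.0213827
Responsibility of Group I: 0.00595797 / 0.0213827 ≈ 0.279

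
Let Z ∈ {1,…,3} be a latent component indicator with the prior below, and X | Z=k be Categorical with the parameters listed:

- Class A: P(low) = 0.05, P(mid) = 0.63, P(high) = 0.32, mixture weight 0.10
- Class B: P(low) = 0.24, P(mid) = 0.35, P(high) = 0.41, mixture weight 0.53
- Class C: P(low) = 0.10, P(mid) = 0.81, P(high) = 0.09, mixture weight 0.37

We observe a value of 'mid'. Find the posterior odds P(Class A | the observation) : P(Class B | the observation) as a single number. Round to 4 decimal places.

0.3396

Posterior odds = (w_i f_i(x)) / (w_j f_j(x)); the normalising sum cancels.
Component likelihoods at x = 'mid':
  L_A = P(mid | comp) = 0.63
  L_B = P(mid | comp) = 0.35
  L_C = P(mid | comp) = 0.81
Odds = (0.10/0.53) × (0.63/0.35) = 0.188679 × 1.8 ≈ 0.3396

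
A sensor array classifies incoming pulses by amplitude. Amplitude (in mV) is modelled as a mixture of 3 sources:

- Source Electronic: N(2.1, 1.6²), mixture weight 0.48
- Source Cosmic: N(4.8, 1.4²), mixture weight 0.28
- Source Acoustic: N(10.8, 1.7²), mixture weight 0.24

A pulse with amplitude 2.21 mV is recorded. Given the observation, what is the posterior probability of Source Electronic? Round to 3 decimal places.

0.892

Posterior ∝ prior × likelihood, so P(k | x) ∝ P(Z=k) f_k(x); normalise over all components.
Component likelihoods at x = 2.21 mV:
  f_Electronic = 0.24875
  f_Cosmic = 0.0514749
  f_Acoustic = 6.7021e-07
Unnormalised posteriors:
  P(Z=Electronic)·f_Electronic = 0.48 × 0.24875 = 0.1194
  P(Z=Cosmic)·f_Cosmic = 0.28 × 0.0514749 = 0.014413
  P(Z=Acoustic)·f_Acoustic = 0.24 × 6.7021e-07 = 1.60851e-07
Normaliser: 0.1194 + 0.014413 + 1.60851e-07 = 0.133813
So the posterior for Source Electronic is 0.1194 / 0.133813 ≈ 0.892.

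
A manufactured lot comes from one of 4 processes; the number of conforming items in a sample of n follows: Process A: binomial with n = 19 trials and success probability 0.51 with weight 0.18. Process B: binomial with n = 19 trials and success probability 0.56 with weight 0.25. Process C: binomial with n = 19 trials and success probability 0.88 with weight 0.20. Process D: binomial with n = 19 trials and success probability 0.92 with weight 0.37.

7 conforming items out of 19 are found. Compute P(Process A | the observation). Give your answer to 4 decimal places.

Apply Bayes' rule: the posterior for each component is proportional to its prior times its likelihood at x.
Binomial probabilities:
  f_A = 0.0866306
  f_B = 0.0458221
  f_C = 1.83603e-07
  f_D = 1.93162e-09
Multiply by the mixture weights:
  P(Z=A)·f_A = 0.18 × 0.0866306 = 0.0155935
  P(Z=B)·f_B = 0.25 × 0.0458221 = 0.0114555
  P(Z=C)·f_C = 0.20 × 1.83603e-07 = 3.67207e-08
  P(Z=D)·f_D = 0.37 × 1.93162e-09 = 7.147e-10
Sum: 0.0155935 + 0.0114555 + 3.67207e-08 + 7.147e-10 = 0.0270491
P(Process A | the observation) ≈ 0.5765

0.5765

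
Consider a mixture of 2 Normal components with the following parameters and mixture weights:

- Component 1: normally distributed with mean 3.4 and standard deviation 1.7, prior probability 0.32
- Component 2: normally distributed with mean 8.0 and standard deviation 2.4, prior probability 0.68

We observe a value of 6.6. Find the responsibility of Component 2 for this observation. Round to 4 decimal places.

Apply Bayes' rule: the posterior for each component is proportional to its prior times its likelihood at x.
Evaluate each component's likelihood at the observed value:
  p_1 = (1/(1.7·√(2π)))·exp(−(6.6−3.4)²/(2·1.7²)) = 0.234672·exp(-1.77163) = 0.0399074
  p_2 = (1/(2.4·√(2π)))·exp(−(6.6−8.0)²/(2·2.4²)) = 0.166226·exp(-0.17014) = 0.14022
Weight by the priors:
  P(Z=1)·p_1 = 0.32 × 0.0399074 = 0.0127704
  P(Z=2)·p_2 = 0.68 × 0.14022 = 0.0953493
Marginal: 0.0127704 + 0.0953493 = 0.10812
P(Component 2 | data) = 0.0953493 / 0.10812 ≈ 0.8819

0.8819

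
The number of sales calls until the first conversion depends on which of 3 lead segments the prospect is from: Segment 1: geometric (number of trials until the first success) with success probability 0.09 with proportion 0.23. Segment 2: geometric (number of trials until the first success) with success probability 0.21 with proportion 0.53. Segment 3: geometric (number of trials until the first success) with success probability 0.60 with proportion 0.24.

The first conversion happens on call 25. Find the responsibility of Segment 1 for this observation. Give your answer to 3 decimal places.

P(component k | x) = w_k·f_k(x) / marginal(x), where marginal(x) = Σ_j w_j·f_j(x).
Geometric probabilities:
  p_1 = 0.09·(1−0.09)^24 = 0.09·0.10399 = 0.00935914
  p_2 = 0.21·(1−0.21)^24 = 0.21·0.00349181 = 0.000733279
  p_3 = 0.60·(1−0.60)^24 = 0.60·2.81475e-10 = 1.68885e-10
Weight by the priors:
  w_1·p_1 = 0.23 × 0.00935914 = 0.0021526
  w_2·p_2 = 0.53 × 0.000733279 = 0.000388638
  w_3·p_3 = 0.24 × 1.68885e-10 = 4.05324e-11
Evidence: 0.0021526 + 0.000388638 + 4.05324e-11 = 0.00254124
P(Segment 1 | x) ≈ 0.847

0.847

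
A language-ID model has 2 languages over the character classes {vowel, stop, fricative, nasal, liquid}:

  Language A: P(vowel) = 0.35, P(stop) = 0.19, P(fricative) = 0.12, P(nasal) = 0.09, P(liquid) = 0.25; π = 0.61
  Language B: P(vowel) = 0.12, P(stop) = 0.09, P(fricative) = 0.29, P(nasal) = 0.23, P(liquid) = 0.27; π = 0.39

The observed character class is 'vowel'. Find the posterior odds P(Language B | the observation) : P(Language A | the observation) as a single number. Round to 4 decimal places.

0.2192

Only the two components matter; the odds are (π_i f_i(x)) / (π_j f_j(x)).
Evaluate each component's likelihood at the observed value:
  f_A = P(vowel | comp) = 0.35
  f_B = P(vowel | comp) = 0.12
Odds = (0.39/0.61) × (0.12/0.35) = 0.639344 × 0.342857 ≈ 0.2192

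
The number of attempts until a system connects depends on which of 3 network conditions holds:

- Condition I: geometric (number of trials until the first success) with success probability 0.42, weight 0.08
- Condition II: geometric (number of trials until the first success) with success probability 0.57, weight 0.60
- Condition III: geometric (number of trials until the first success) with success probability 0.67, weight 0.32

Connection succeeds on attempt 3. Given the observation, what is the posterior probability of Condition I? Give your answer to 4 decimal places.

0.1155

P(component k | x) = P(Z=k)·f_k(x) / marginal(x), where marginal(x) = Σ_j P(Z=j)·f_j(x).
Geometric probabilities:
  L_I = 0.141288
  L_II = 0.105393
  L_III = 0.072963
Multiply by the mixture weights:
  P(Z=I)·L_I = 0.08 × 0.141288 = 0.011303
  P(Z=II)·L_II = 0.60 × 0.105393 = 0.0632358
  P(Z=III)·L_III = 0.32 × 0.072963 = 0.0233482
Denominator: 0.011303 + 0.0632358 + 0.0233482 = 0.097887
P(Condition I | x) = 0.011303 / 0.097887 ≈ 0.1155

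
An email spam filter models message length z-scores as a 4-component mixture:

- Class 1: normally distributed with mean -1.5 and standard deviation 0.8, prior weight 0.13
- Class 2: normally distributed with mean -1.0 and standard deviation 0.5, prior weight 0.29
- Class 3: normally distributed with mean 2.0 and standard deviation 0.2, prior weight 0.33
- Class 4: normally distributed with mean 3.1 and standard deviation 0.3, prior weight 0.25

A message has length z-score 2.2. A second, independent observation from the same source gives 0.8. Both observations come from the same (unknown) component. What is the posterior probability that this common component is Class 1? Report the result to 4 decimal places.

The responsibility of component k is w_k f_k(x) divided by Σ_j w_j f_j(x).
Since both observations come from the same component, the likelihood for component k is f_k(x₁)·f_k(x₂).
  p_1 = [(1/(0.8·√(2π)))·exp(−(2.2−-1.5)²/(2·0.8²)) = 0.498678·exp(-10.69531) = 1.12955e-05] × [0.00799765] = 9.03373e-08
  p_2 = [(1/(0.5·√(2π)))·exp(−(2.2−-1.0)²/(2·0.5²)) = 0.797885·exp(-20.48000) = 1.01763e-09] × [0.0012238] = 1.24538e-12
  p_3 = [(1/(0.2·√(2π)))·exp(−(2.2−2.0)²/(2·0.2²)) = 1.994711·exp(-0.50000) = 1.20985] × [3.03794e-08] = 3.67546e-08
  p_4 = [(1/(0.3·√(2π)))·exp(−(2.2−3.1)²/(2·0.3²)) = 1.329808·exp(-4.50000) = 0.0147728] × [2.29275e-13] = 3.38704e-15
Weight by the priors:
  w_1·p_1 = 0.13 × 9.03373e-08 = 1.17439e-08
  w_2·p_2 = 0.29 × 1.24538e-12 = 3.61159e-13
  w_3·p_3 = 0.33 × 3.67546e-08 = 1.2129e-08
  w_4·p_4 = 0.25 × 3.38704e-15 = 8.4676e-16
Evidence: 1.17439e-08 + 3.61159e-13 + 1.2129e-08 + 8.4676e-16 = 2.38732e-08
P(Class 1 | data) = 1.17439e-08 / 2.38732e-08 ≈ 0.4919

0.4919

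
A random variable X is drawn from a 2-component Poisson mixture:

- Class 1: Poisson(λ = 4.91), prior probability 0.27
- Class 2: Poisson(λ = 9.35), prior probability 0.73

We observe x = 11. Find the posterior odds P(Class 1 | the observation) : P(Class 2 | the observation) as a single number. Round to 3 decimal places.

Posterior odds = (π_i f_i(x)) / (π_j f_j(x)); the normalising sum cancels.
Component likelihoods at x = 11:
  f_1 = e^(−4.91)·4.91^11/11! = 0.00738507
  f_2 = e^(−9.35)·9.35^11/11! = 0.10402
Posterior odds = (π_1·f_1) / (π_2·f_2) = (0.27·0.00738507) / (0.73·0.10402) = 0.00199397 / 0.0759349 ≈ 0.026

0.026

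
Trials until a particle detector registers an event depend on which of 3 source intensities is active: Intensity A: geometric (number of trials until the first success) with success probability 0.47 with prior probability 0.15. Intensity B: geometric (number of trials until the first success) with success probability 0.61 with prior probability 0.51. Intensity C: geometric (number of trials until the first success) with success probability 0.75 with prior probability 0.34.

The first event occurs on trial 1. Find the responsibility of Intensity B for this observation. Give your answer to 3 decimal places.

0.489

The responsibility of component k is π_k f_k(x) divided by Σ_j π_j f_j(x).
Geometric probabilities:
  L_A = 0.47·(1−0.47)^0 = 0.47·1 = 0.47
  L_B = 0.61·(1−0.61)^0 = 0.61·1 = 0.61
  L_C = 0.75·(1−0.75)^0 = 0.75·1 = 0.75
Unnormalised posteriors:
  π_A·L_A = 0.15 × 0.47 = 0.0705
  π_B·L_B = 0.51 × 0.61 = 0.3111
  π_C·L_C = 0.34 × 0.75 = 0.255
Normaliser: 0.0705 + 0.3111 + 0.255 = 0.6366
So the posterior for Intensity B is 0.3111 / 0.6366 ≈ 0.489.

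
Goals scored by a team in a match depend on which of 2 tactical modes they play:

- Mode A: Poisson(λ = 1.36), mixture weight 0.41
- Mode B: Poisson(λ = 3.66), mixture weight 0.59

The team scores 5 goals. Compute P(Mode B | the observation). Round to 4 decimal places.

The responsibility of component k is π_k f_k(x) divided by Σ_j π_j f_j(x).
Poisson probabilities:
  p_A = e^(−1.36)·1.36^5/5! = 0.00995114
  p_B = e^(−3.66)·3.66^5/5! = 0.140834
Unnormalised posteriors:
  π_A·p_A = 0.41 × 0.00995114 = 0.00407997
  π_B·p_B = 0.59 × 0.140834 = 0.0830918
Marginal: 0.00407997 + 0.0830918 = 0.0871718
P(Mode B | the observation) ≈ 0.9532

0.9532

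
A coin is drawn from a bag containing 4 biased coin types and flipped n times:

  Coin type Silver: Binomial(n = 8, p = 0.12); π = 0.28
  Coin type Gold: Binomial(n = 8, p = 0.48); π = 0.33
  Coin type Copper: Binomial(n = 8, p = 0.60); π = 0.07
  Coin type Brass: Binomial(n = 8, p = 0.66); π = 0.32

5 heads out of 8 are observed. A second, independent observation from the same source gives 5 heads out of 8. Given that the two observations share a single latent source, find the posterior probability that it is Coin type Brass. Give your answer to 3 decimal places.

P(component k | x) = π_k·f_k(x) / marginal(x), where marginal(x) = Σ_j π_j·f_j(x).
Since both observations come from the same component, the likelihood for component k is f_k(x₁)·f_k(x₂).
  f_Silver = [0.000949603] × [0.000949603] = 9.01747e-07
  f_Gold = [0.200634] × [0.200634] = 0.0402539
  f_Copper = [0.278692] × [0.278692] = 0.0776691
  f_Brass = [0.275641] × [0.275641] = 0.0759782
Unnormalised posteriors:
  π_Silver·f_Silver = 0.28 × 9.01747e-07 = 2.52489e-07
  π_Gold·f_Gold = 0.33 × 0.0402539 = 0.0132838
  π_Copper·f_Copper = 0.07 × 0.0776691 = 0.00543684
  π_Brass·f_Brass = 0.32 × 0.0759782 = 0.024313
Denominator: 2.52489e-07 + 0.0132838 + 0.00543684 + 0.024313 = 0.0430339
P(Coin type Brass | x₁, x₂) ≈ 0.565

0.565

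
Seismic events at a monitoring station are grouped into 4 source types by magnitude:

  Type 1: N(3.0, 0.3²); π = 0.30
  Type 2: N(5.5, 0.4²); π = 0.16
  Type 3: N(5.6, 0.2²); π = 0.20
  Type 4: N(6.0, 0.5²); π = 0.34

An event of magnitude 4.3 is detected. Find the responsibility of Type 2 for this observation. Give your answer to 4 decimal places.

Posterior ∝ prior × likelihood, so P(k | x) ∝ w_k f_k(x); normalise over all components.
Normal densities:
  p_1 = (1/(0.3·√(2π)))·exp(−(4.3−3.0)²/(2·0.3²)) = 1.329808·exp(-9.38889) = 0.000111236
  p_2 = (1/(0.4·√(2π)))·exp(−(4.3−5.5)²/(2·0.4²)) = 0.997356·exp(-4.50000) = 0.0110796
  p_3 = (1/(0.2·√(2π)))·exp(−(4.3−5.6)²/(2·0.2²)) = 1.994711·exp(-21.12500) = 1.33478e-09
  p_4 = (1/(0.5·√(2π)))·exp(−(4.3−6.0)²/(2·0.5²)) = 0.797885·exp(-5.78000) = 0.00246444
Unnormalised posteriors:
  w_1·p_1 = 0.30 × 0.000111236 = 3.33709e-05
  w_2·p_2 = 0.16 × 0.0110796 = 0.00177274
  w_3·p_3 = 0.20 × 1.33478e-09 = 2.66956e-10
  w_4·p_4 = 0.34 × 0.00246444 = 0.000837909
Normaliser: 3.33709e-05 + 0.00177274 + 2.66956e-10 + 0.000837909 = 0.00264402
Responsibility of Type 2: 0.00177274 / 0.00264402 ≈ 0.6705

0.6705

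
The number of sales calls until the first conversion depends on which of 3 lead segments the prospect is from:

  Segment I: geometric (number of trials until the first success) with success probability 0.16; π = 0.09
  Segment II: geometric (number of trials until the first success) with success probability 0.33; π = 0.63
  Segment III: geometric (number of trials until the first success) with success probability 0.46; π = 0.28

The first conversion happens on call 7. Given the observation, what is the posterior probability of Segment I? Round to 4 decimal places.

P(component k | x) = π_k·f_k(x) / marginal(x), where marginal(x) = Σ_j π_j·f_j(x).
Component likelihoods at x = 7:
  L_I = 0.16·(1−0.16)^6 = 0.16·0.351298 = 0.0562077
  L_II = 0.33·(1−0.33)^6 = 0.33·0.0904584 = 0.0298513
  L_III = 0.46·(1−0.46)^6 = 0.46·0.0247949 = 0.0114057
Unnormalised posteriors:
  π_I·L_I = 0.09 × 0.0562077 = 0.00505869
  π_II·L_II = 0.63 × 0.0298513 = 0.0188063
  π_III·L_III = 0.28 × 0.0114057 = 0.00319358
Denominator: 0.00505869 + 0.0188063 + 0.00319358 = 0.0270586
P(Segment I | the observation) = 0.00505869 / 0.0270586 ≈ 0.1870

0.1870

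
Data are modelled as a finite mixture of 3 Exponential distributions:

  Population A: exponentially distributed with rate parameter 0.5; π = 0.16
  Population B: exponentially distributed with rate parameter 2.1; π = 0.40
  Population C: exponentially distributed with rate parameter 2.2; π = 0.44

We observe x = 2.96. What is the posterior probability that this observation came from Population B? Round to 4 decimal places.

The responsibility of component k is w_k f_k(x) divided by Σ_j w_j f_j(x).
Exponential densities:
  f_A = 0.5·e^(−0.5·2.96) = 0.5·e^(−1.4800) = 0.113819
  f_B = 2.1·e^(−2.1·2.96) = 2.1·e^(−6.2160) = 0.00419416
  f_C = 2.2·e^(−2.2·2.96) = 2.2·e^(−6.5120) = 0.00326811
Multiply by the mixture weights:
  w_A·f_A = 0.16 × 0.113819 = 0.018211
  w_B·f_B = 0.40 × 0.00419416 = 0.00167766
  w_C·f_C = 0.44 × 0.00326811 = 0.00143797
Evidence: 0.018211 + 0.00167766 + 0.00143797 = 0.0213266
P(Population B | 2.96) = 0.00167766 / 0.0213266 ≈ 0.0787

0.0787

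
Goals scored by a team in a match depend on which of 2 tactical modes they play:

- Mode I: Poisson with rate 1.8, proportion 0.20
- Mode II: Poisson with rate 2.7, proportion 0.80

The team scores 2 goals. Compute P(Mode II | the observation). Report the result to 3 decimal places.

By Bayes' theorem, P(k | x) = π_k f_k(x) / Σ_j π_j f_j(x).
Evaluate each component's likelihood at the observed value:
  f_I = 0.267784
  f_II = 0.244964
Multiply by the mixture weights:
  π_I·f_I = 0.20 × 0.267784 = 0.0535568
  π_II·f_II = 0.80 × 0.244964 = 0.195971
Denominator: 0.0535568 + 0.195971 = 0.249528
P(Mode II | data) ≈ 0.785

0.785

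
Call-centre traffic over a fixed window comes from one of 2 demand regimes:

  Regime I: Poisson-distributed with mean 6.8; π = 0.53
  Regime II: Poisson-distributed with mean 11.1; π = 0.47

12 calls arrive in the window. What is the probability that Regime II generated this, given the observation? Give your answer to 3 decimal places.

0.812

Posterior ∝ prior × likelihood, so P(k | x) ∝ w_k f_k(x); normalise over all components.
Evaluate each component's likelihood at the observed value:
  f_I = 0.0227283
  f_II = 0.110375
Weight by the priors:
  w_I·f_I = 0.53 × 0.0227283 = 0.012046
  w_II·f_II = 0.47 × 0.110375 = 0.0518762
Normaliser: 0.012046 + 0.0518762 = 0.0639222
Responsibility of Regime II: 0.0518762 / 0.0639222 ≈ 0.812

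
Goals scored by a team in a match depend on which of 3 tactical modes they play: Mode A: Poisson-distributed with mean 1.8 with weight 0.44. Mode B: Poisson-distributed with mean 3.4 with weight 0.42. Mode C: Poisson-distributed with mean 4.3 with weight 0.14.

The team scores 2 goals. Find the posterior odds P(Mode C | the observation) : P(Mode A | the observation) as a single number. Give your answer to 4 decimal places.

0.1490

Since P(k|x) ∝ P(Z=k) f_k(x), the posterior odds are P(Z=i) f_i(x) / (P(Z=j) f_j(x)).
Evaluate each component's likelihood at the observed value:
  p_A = 0.267784
  p_B = 0.192898
  p_C = 0.125441
Posterior odds = (P(Z=C)·p_C) / (P(Z=A)·p_A) = (0.14·0.125441) / (0.44·0.267784) = 0.0175618 / 0.117825 ≈ 0.1490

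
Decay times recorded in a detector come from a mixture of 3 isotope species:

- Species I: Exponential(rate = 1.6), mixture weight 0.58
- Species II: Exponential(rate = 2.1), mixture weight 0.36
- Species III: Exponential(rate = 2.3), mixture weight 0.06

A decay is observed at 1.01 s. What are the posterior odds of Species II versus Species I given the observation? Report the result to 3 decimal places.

The posterior odds equal the prior odds times the likelihood ratio: (w_i/w_j)·(f_i(x)/f_j(x)).
Exponential densities:
  p_I = 1.6·e^(−1.6·1.01) = 1.6·e^(−1.6160) = 0.317907
  p_II = 2.1·e^(−2.1·1.01) = 2.1·e^(−2.1210) = 0.251814
  p_III = 2.3·e^(−2.3·1.01) = 2.3·e^(−2.3230) = 0.225352
0.0906532 / 0.184386 ≈ 0.492

0.492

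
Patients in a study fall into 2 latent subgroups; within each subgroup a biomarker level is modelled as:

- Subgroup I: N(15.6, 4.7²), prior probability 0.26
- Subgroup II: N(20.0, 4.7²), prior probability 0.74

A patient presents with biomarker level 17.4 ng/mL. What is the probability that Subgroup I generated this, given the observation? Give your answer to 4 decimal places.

Apply Bayes' rule: the posterior for each component is proportional to its prior times its likelihood at x.
Component likelihoods at x = 17.4 ng/mL:
  p_I = (1/(4.7·√(2π)))·exp(−(17.4−15.6)²/(2·4.7²)) = 0.084881·exp(-0.07334) = 0.0788792
  p_II = (1/(4.7·√(2π)))·exp(−(17.4−20.0)²/(2·4.7²)) = 0.084881·exp(-0.15301) = 0.0728384
Prior × likelihood for each component:
  π_I·p_I = 0.26 × 0.0788792 = 0.0205086
  π_II·p_II = 0.74 × 0.0728384 = 0.0539004
Normaliser: 0.0205086 + 0.0539004 = 0.074409
P(Subgroup I | x) = 0.0205086 / 0.074409 ≈ 0.2756

0.2756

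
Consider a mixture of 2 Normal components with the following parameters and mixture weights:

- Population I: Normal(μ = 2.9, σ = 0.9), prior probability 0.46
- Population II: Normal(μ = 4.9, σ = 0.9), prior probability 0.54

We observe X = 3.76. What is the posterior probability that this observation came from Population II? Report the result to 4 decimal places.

0.4538

Apply Bayes' rule: the posterior for each component is proportional to its prior times its likelihood at x.
Normal densities:
  f_I = (1/(0.9·√(2π)))·exp(−(3.76−2.9)²/(2·0.9²)) = 0.443269·exp(-0.45654) = 0.280798
  f_II = (1/(0.9·√(2π)))·exp(−(3.76−4.9)²/(2·0.9²)) = 0.443269·exp(-0.80222) = 0.198732
Multiply by the mixture weights:
  π_I·f_I = 0.46 × 0.280798 = 0.129167
  π_II·f_II = 0.54 × 0.198732 = 0.107315
Normaliser: 0.129167 + 0.107315 = 0.236482
So the posterior for Population II is 0.107315 / 0.236482 ≈ 0.4538.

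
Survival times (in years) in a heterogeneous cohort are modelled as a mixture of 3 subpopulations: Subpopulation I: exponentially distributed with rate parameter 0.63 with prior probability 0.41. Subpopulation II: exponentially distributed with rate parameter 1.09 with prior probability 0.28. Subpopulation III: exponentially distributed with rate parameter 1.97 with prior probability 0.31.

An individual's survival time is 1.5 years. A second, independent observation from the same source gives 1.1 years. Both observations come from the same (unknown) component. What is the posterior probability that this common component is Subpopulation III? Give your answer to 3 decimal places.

0.123

By Bayes' theorem, P(k | x) = π_k f_k(x) / Σ_j π_j f_j(x).
Since both observations come from the same component, the likelihood for component k is f_k(x₁)·f_k(x₂).
  L_I = [0.63·e^(−0.63·1.5) = 0.63·e^(−0.9450) = 0.244868] × [0.315046] = 0.0771448
  L_II = [1.09·e^(−1.09·1.5) = 1.09·e^(−1.6350) = 0.212498] × [0.32863] = 0.0698333
  L_III = [1.97·e^(−1.97·1.5) = 1.97·e^(−2.9550) = 0.102595] × [0.225606] = 0.023146
Prior × likelihood for each component:
  π_I·L_I = 0.41 × 0.0771448 = 0.0316294
  π_II·L_II = 0.28 × 0.0698333 = 0.0195533
  π_III·L_III = 0.31 × 0.023146 = 0.00717526
Evidence: 0.0316294 + 0.0195533 + 0.00717526 = 0.058358
Responsibility of Subpopulation III: 0.00717526 / 0.058358 ≈ 0.123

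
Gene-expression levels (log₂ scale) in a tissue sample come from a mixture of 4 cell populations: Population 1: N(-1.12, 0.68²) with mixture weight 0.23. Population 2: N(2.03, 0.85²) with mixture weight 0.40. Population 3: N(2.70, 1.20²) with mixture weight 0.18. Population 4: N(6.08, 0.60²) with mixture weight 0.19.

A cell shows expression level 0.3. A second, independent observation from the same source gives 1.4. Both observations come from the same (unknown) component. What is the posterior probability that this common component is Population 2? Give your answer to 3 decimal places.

0.849

Posterior ∝ prior × likelihood, so P(k | x) ∝ w_k f_k(x); normalise over all components.
Since both observations come from the same component, the likelihood for component k is f_k(x₁)·f_k(x₂).
  p_1 = [0.0662951] × [0.000611217] = 4.05207e-05
  p_2 = [0.0591528] × [0.356618] = 0.021095
  p_3 = [0.0449925] × [0.184877] = 0.00831806
  p_4 = [4.69087e-21] × [4.08809e-14] = 1.91767e-34
Prior × likelihood for each component:
  w_1·p_1 = 0.23 × 4.05207e-05 = 9.31976e-06
  w_2·p_2 = 0.40 × 0.021095 = 0.00843798
  w_3·p_3 = 0.18 × 0.00831806 = 0.00149725
  w_4·p_4 = 0.19 × 1.91767e-34 = 3.64358e-35
Evidence: 9.31976e-06 + 0.00843798 + 0.00149725 + 3.64358e-35 = 0.00994455
P(Population 2 | x₁,x₂) ≈ 0.849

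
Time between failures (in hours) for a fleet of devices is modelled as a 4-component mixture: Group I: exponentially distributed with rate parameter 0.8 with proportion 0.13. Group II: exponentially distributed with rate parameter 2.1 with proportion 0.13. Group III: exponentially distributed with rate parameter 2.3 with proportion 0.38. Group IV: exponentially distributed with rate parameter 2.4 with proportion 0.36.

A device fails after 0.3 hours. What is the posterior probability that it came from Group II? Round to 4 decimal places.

By Bayes' theorem, P(k | x) = π_k f_k(x) / Σ_j π_j f_j(x).
Exponential densities:
  L_I = 0.8·e^(−0.8·0.3) = 0.8·e^(−0.2400) = 0.629302
  L_II = 2.1·e^(−2.1·0.3) = 2.1·e^(−0.6300) = 1.11844
  L_III = 2.3·e^(−2.3·0.3) = 2.3·e^(−0.6900) = 1.15362
  L_IV = 2.4·e^(−2.4·0.3) = 2.4·e^(−0.7200) = 1.16821
Multiply by the mixture weights:
  π_I·L_I = 0.13 × 0.629302 = 0.0818093
  π_II·L_II = 0.13 × 1.11844 = 0.145398
  π_III·L_III = 0.38 × 1.15362 = 0.438377
  π_IV·L_IV = 0.36 × 1.16821 = 0.420554
Evidence: 0.0818093 + 0.145398 + 0.438377 + 0.420554 = 1.08614
P(Group II | x) = 0.145398 / 1.08614 ≈ 0.1339

0.1339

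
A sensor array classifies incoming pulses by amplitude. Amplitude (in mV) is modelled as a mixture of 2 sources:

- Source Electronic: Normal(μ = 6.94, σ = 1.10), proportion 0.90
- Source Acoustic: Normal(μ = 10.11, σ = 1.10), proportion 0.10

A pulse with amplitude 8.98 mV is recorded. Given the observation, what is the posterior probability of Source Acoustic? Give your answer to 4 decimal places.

By Bayes' theorem, P(k | x) = π_k f_k(x) / Σ_j π_j f_j(x).
Normal densities:
  f_Electronic = (1/(1.10·√(2π)))·exp(−(8.98−6.94)²/(2·1.10²)) = 0.362675·exp(-1.71967) = 0.0649643
  f_Acoustic = (1/(1.10·√(2π)))·exp(−(8.98−10.11)²/(2·1.10²)) = 0.362675·exp(-0.52764) = 0.213976
Prior × likelihood for each component:
  π_Electronic·f_Electronic = 0.90 × 0.0649643 = 0.0584678
  π_Acoustic·f_Acoustic = 0.10 × 0.213976 = 0.0213976
Evidence: 0.0584678 + 0.0213976 = 0.0798654
So the posterior for Source Acoustic is 0.0213976 / 0.0798654 ≈ 0.2679.

0.2679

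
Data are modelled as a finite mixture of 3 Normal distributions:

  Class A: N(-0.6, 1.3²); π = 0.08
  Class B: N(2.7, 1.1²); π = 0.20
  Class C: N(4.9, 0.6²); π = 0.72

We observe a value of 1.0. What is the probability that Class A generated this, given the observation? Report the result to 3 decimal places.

The responsibility of component k is π_k f_k(x) divided by Σ_j π_j f_j(x).
Evaluate each component's likelihood at the observed value:
  p_A = (1/(1.3·√(2π)))·exp(−(1.0−-0.6)²/(2·1.3²)) = 0.306879·exp(-0.75740) = 0.143891
  p_B = (1/(1.1·√(2π)))·exp(−(1.0−2.7)²/(2·1.1²)) = 0.362675·exp(-1.19421) = 0.109869
  p_C = (1/(0.6·√(2π)))·exp(−(1.0−4.9)²/(2·0.6²)) = 0.664904·exp(-21.12500) = 4.44926e-10
Multiply by the mixture weights:
  π_A·p_A = 0.08 × 0.143891 = 0.0115113
  π_B·p_B = 0.20 × 0.109869 = 0.0219739
  π_C·p_C = 0.72 × 4.44926e-10 = 3.20347e-10
Normaliser: 0.0115113 + 0.0219739 + 3.20347e-10 = 0.0334851
Responsibility of Class A: 0.0115113 / 0.0334851 ≈ 0.344

0.344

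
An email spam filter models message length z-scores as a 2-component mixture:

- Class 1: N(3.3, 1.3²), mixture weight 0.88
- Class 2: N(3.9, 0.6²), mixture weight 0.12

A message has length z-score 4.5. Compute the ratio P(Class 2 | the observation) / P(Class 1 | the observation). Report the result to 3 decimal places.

0.274

Posterior odds = (w_i f_i(x)) / (w_j f_j(x)); the normalising sum cancels.
Normal densities:
  L_1 = (1/(1.3·√(2π)))·exp(−(4.5−3.3)²/(2·1.3²)) = 0.306879·exp(-0.42604) = 0.20042
  L_2 = (1/(0.6·√(2π)))·exp(−(4.5−3.9)²/(2·0.6²)) = 0.664904·exp(-0.50000) = 0.403285
Odds = (0.12/0.88) × (0.403285/0.20042) = 0.136364 × 2.01219 ≈ 0.274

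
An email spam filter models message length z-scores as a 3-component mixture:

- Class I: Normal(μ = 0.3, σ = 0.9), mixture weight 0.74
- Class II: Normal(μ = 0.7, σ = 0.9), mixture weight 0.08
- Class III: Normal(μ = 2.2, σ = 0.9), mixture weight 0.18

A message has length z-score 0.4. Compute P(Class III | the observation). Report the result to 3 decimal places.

0.029

By Bayes' theorem, P(k | x) = π_k f_k(x) / Σ_j π_j f_j(x).
Normal densities:
  p_I = (1/(0.9·√(2π)))·exp(−(0.4−0.3)²/(2·0.9²)) = 0.443269·exp(-0.00617) = 0.440541
  p_II = (1/(0.9·√(2π)))·exp(−(0.4−0.7)²/(2·0.9²)) = 0.443269·exp(-0.05556) = 0.419315
  p_III = (1/(0.9·√(2π)))·exp(−(0.4−2.2)²/(2·0.9²)) = 0.443269·exp(-2.00000) = 0.05999
Prior × likelihood for each component:
  π_I·p_I = 0.74 × 0.440541 = 0.326001
  π_II·p_II = 0.08 × 0.419315 = 0.0335452
  π_III·p_III = 0.18 × 0.05999 = 0.0107982
Evidence: 0.326001 + 0.0335452 + 0.0107982 = 0.370344
Responsibility of Class III: 0.0107982 / 0.370344 ≈ 0.029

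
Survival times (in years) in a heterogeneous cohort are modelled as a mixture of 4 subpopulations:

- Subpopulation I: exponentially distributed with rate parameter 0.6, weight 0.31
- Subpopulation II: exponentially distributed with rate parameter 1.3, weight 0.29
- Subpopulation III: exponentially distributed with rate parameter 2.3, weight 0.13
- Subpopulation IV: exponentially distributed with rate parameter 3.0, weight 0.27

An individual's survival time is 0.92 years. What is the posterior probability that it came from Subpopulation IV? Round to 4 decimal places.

0.1662

Apply Bayes' rule: the posterior for each component is proportional to its prior times its likelihood at x.
Exponential densities:
  L_I = 0.6·e^(−0.6·0.92) = 0.6·e^(−0.5520) = 0.345478
  L_II = 1.3·e^(−1.3·0.92) = 1.3·e^(−1.1960) = 0.393122
  L_III = 2.3·e^(−2.3·0.92) = 2.3·e^(−2.1160) = 0.277179
  L_IV = 3.0·e^(−3.0·0.92) = 3.0·e^(−2.7600) = 0.189875
Multiply by the mixture weights:
  π_I·L_I = 0.31 × 0.345478 = 0.107098
  π_II·L_II = 0.29 × 0.393122 = 0.114005
  π_III·L_III = 0.13 × 0.277179 = 0.0360333
  π_IV·L_IV = 0.27 × 0.189875 = 0.0512663
Sum: 0.107098 + 0.114005 + 0.0360333 + 0.0512663 = 0.308403
Responsibility of Subpopulation IV: 0.0512663 / 0.308403 ≈ 0.1662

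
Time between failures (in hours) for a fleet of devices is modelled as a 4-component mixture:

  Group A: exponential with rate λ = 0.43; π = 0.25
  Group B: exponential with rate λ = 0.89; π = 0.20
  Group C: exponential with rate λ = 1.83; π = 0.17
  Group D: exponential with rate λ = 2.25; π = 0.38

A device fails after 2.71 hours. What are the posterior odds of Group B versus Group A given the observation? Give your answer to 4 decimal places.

0.4760

Only the two components matter; the odds are (P(Z=i) f_i(x)) / (P(Z=j) f_j(x)).
Exponential densities:
  L_A = 0.134087
  L_B = 0.0797839
  L_C = 0.0128426
  L_D = 0.00505908
Posterior odds = (P(Z=B)·L_B) / (P(Z=A)·L_A) = (0.20·0.0797839) / (0.25·0.134087) = 0.0159568 / 0.0335216 ≈ 0.4760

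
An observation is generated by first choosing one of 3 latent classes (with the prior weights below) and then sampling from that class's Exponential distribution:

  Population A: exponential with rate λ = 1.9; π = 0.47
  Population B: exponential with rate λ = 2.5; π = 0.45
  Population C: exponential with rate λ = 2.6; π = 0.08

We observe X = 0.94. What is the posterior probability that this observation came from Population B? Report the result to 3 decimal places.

The responsibility of component k is w_k f_k(x) divided by Σ_j w_j f_j(x).
Exponential densities:
  L_A = 0.318496
  L_B = 0.238423
  L_C = 0.225714
Unnormalised posteriors:
  w_A·L_A = 0.47 × 0.318496 = 0.149693
  w_B·L_B = 0.45 × 0.238423 = 0.10729
  w_C·L_C = 0.08 × 0.225714 = 0.0180571
Evidence: 0.149693 + 0.10729 + 0.0180571 = 0.27504
So the posterior for Population B is 0.10729 / 0.27504 ≈ 0.390.

0.390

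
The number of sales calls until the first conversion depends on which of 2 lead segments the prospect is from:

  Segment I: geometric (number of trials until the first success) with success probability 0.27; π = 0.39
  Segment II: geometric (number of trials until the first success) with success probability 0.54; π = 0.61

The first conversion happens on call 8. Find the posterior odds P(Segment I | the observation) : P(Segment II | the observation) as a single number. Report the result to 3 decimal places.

8.103

Posterior odds = (π_i f_i(x)) / (π_j f_j(x)); the normalising sum cancels.
Evaluate each component's likelihood at the observed value:
  L_I = 0.27·(1−0.27)^7 = 0.27·0.110474 = 0.029828
  L_II = 0.54·(1−0.54)^7 = 0.54·0.00435818 = 0.00235342
Posterior odds = (π_I·L_I) / (π_II·L_II) = (0.39·0.029828) / (0.61·0.00235342) = 0.0116329 / 0.00143558 ≈ 8.103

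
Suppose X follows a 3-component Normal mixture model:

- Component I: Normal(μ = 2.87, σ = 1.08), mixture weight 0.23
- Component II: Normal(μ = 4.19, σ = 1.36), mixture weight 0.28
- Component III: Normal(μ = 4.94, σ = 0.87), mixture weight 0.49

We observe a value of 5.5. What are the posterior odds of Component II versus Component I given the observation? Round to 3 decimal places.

Since P(k|x) ∝ P(Z=k) f_k(x), the posterior odds are P(Z=i) f_i(x) / (P(Z=j) f_j(x)).
Evaluate each component's likelihood at the observed value:
  p_I = (1/(1.08·√(2π)))·exp(−(5.5−2.87)²/(2·1.08²)) = 0.369391·exp(-2.96506) = 0.0190448
  p_II = (1/(1.36·√(2π)))·exp(−(5.5−4.19)²/(2·1.36²)) = 0.293340·exp(-0.46391) = 0.184458
  p_III = (1/(0.87·√(2π)))·exp(−(5.5−4.94)²/(2·0.87²)) = 0.458554·exp(-0.20716) = 0.372754
Posterior odds = (P(Z=II)·p_II) / (P(Z=I)·p_I) = (0.28·0.184458) / (0.23·0.0190448) = 0.0516482 / 0.0043803 ≈ 11.791

11.791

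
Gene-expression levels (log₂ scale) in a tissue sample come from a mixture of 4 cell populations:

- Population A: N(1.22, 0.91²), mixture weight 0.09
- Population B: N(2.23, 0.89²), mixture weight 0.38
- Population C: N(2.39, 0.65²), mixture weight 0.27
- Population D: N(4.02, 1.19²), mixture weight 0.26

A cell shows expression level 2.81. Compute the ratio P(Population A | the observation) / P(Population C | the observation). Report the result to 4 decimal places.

0.0638

The posterior odds equal the prior odds times the likelihood ratio: (π_i/π_j)·(f_i(x)/f_j(x)).
Normal densities:
  L_A = (1/(0.91·√(2π)))·exp(−(2.81−1.22)²/(2·0.91²)) = 0.438398·exp(-1.52645) = 0.0952668
  L_B = (1/(0.89·√(2π)))·exp(−(2.81−2.23)²/(2·0.89²)) = 0.448250·exp(-0.21235) = 0.362492
  L_C = (1/(0.65·√(2π)))·exp(−(2.81−2.39)²/(2·0.65²)) = 0.613757·exp(-0.20876) = 0.498121
  L_D = (1/(1.19·√(2π)))·exp(−(2.81−4.02)²/(2·1.19²)) = 0.335246·exp(-0.51695) = 0.19992
Odds = (0.09/0.27) × (0.0952668/0.498121) = 0.333333 × 0.191252 ≈ 0.0638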